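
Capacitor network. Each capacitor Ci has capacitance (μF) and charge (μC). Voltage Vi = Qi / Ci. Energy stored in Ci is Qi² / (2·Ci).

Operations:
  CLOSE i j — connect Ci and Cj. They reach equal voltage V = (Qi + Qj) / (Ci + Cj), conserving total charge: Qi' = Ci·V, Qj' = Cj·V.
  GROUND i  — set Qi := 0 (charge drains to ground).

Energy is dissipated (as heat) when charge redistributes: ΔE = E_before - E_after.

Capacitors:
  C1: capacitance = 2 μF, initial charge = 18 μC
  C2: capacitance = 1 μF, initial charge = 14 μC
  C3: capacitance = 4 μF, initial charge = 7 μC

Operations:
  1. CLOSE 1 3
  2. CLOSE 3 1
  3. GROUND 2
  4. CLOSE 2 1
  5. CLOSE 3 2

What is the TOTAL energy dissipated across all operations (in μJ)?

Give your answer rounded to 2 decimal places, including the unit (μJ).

Initial: C1(2μF, Q=18μC, V=9.00V), C2(1μF, Q=14μC, V=14.00V), C3(4μF, Q=7μC, V=1.75V)
Op 1: CLOSE 1-3: Q_total=25.00, C_total=6.00, V=4.17; Q1=8.33, Q3=16.67; dissipated=35.042
Op 2: CLOSE 3-1: Q_total=25.00, C_total=6.00, V=4.17; Q3=16.67, Q1=8.33; dissipated=0.000
Op 3: GROUND 2: Q2=0; energy lost=98.000
Op 4: CLOSE 2-1: Q_total=8.33, C_total=3.00, V=2.78; Q2=2.78, Q1=5.56; dissipated=5.787
Op 5: CLOSE 3-2: Q_total=19.44, C_total=5.00, V=3.89; Q3=15.56, Q2=3.89; dissipated=0.772
Total dissipated: 139.600 μJ

Answer: 139.60 μJ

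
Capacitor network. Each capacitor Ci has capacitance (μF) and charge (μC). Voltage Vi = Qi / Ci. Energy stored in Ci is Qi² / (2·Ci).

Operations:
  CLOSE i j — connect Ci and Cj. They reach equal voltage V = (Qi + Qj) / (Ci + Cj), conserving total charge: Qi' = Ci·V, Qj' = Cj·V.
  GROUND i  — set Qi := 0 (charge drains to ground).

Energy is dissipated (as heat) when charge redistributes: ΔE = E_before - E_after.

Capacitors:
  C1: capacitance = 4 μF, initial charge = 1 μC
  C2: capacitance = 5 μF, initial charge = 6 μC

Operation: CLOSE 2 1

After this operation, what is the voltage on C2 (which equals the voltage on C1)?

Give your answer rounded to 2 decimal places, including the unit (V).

Answer: 0.78 V

Derivation:
Initial: C1(4μF, Q=1μC, V=0.25V), C2(5μF, Q=6μC, V=1.20V)
Op 1: CLOSE 2-1: Q_total=7.00, C_total=9.00, V=0.78; Q2=3.89, Q1=3.11; dissipated=1.003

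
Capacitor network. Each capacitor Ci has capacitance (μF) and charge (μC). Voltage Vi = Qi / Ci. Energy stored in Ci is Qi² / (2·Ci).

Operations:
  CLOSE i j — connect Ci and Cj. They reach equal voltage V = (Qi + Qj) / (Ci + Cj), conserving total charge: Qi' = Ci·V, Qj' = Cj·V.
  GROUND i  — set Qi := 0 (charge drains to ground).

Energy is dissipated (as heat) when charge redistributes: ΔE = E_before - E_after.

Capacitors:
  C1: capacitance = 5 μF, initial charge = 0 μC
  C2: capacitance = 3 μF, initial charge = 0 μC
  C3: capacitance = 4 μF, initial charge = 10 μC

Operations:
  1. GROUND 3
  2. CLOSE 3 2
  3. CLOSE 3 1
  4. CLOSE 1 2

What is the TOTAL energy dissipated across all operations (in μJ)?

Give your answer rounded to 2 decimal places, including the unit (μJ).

Initial: C1(5μF, Q=0μC, V=0.00V), C2(3μF, Q=0μC, V=0.00V), C3(4μF, Q=10μC, V=2.50V)
Op 1: GROUND 3: Q3=0; energy lost=12.500
Op 2: CLOSE 3-2: Q_total=0.00, C_total=7.00, V=0.00; Q3=0.00, Q2=0.00; dissipated=0.000
Op 3: CLOSE 3-1: Q_total=0.00, C_total=9.00, V=0.00; Q3=0.00, Q1=0.00; dissipated=0.000
Op 4: CLOSE 1-2: Q_total=0.00, C_total=8.00, V=0.00; Q1=0.00, Q2=0.00; dissipated=0.000
Total dissipated: 12.500 μJ

Answer: 12.50 μJ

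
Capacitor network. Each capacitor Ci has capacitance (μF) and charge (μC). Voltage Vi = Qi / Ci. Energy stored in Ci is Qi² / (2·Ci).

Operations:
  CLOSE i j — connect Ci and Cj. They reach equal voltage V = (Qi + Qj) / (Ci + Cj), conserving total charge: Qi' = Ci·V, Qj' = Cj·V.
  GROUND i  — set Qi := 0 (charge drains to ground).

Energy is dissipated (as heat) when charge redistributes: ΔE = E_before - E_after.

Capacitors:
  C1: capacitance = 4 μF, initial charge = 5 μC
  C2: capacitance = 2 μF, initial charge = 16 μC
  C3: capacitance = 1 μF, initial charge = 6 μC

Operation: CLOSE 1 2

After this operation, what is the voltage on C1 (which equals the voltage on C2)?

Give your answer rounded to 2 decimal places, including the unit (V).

Initial: C1(4μF, Q=5μC, V=1.25V), C2(2μF, Q=16μC, V=8.00V), C3(1μF, Q=6μC, V=6.00V)
Op 1: CLOSE 1-2: Q_total=21.00, C_total=6.00, V=3.50; Q1=14.00, Q2=7.00; dissipated=30.375

Answer: 3.50 V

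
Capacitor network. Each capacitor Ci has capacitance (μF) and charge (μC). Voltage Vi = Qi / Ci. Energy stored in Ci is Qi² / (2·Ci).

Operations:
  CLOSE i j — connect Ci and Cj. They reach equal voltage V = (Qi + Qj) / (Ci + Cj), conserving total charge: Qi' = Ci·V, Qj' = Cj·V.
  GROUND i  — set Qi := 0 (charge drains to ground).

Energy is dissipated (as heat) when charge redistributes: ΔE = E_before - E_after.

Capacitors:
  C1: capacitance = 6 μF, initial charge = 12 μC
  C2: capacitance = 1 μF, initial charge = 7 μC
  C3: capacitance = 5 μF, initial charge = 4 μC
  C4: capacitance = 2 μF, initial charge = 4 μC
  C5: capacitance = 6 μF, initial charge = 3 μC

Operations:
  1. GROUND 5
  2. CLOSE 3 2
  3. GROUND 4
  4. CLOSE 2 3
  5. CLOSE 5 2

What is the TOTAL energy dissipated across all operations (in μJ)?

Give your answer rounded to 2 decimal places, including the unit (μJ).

Initial: C1(6μF, Q=12μC, V=2.00V), C2(1μF, Q=7μC, V=7.00V), C3(5μF, Q=4μC, V=0.80V), C4(2μF, Q=4μC, V=2.00V), C5(6μF, Q=3μC, V=0.50V)
Op 1: GROUND 5: Q5=0; energy lost=0.750
Op 2: CLOSE 3-2: Q_total=11.00, C_total=6.00, V=1.83; Q3=9.17, Q2=1.83; dissipated=16.017
Op 3: GROUND 4: Q4=0; energy lost=4.000
Op 4: CLOSE 2-3: Q_total=11.00, C_total=6.00, V=1.83; Q2=1.83, Q3=9.17; dissipated=0.000
Op 5: CLOSE 5-2: Q_total=1.83, C_total=7.00, V=0.26; Q5=1.57, Q2=0.26; dissipated=1.440
Total dissipated: 22.207 μJ

Answer: 22.21 μJ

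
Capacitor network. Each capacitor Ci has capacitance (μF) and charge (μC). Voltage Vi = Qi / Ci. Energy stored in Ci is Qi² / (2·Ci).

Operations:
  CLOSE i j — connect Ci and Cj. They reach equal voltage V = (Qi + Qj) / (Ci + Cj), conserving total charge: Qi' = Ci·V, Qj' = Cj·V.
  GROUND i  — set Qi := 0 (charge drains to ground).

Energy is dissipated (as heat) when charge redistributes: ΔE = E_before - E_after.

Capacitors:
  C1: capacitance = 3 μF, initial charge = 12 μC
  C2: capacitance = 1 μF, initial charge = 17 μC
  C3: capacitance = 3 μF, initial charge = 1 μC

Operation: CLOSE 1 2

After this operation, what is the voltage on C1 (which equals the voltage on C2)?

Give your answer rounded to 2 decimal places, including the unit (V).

Answer: 7.25 V

Derivation:
Initial: C1(3μF, Q=12μC, V=4.00V), C2(1μF, Q=17μC, V=17.00V), C3(3μF, Q=1μC, V=0.33V)
Op 1: CLOSE 1-2: Q_total=29.00, C_total=4.00, V=7.25; Q1=21.75, Q2=7.25; dissipated=63.375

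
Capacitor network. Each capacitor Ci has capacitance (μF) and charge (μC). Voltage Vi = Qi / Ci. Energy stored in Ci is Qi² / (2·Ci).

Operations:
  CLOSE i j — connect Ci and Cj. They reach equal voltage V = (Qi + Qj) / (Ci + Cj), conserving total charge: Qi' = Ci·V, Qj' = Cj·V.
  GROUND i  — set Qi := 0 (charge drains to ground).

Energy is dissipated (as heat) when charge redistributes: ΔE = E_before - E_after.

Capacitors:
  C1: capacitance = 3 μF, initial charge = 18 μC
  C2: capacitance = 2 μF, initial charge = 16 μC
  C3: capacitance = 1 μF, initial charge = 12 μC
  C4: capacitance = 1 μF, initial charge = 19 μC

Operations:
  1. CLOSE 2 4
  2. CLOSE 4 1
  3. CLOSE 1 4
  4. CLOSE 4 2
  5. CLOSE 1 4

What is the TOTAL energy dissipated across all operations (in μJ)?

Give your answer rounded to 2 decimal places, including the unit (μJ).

Answer: 61.41 μJ

Derivation:
Initial: C1(3μF, Q=18μC, V=6.00V), C2(2μF, Q=16μC, V=8.00V), C3(1μF, Q=12μC, V=12.00V), C4(1μF, Q=19μC, V=19.00V)
Op 1: CLOSE 2-4: Q_total=35.00, C_total=3.00, V=11.67; Q2=23.33, Q4=11.67; dissipated=40.333
Op 2: CLOSE 4-1: Q_total=29.67, C_total=4.00, V=7.42; Q4=7.42, Q1=22.25; dissipated=12.042
Op 3: CLOSE 1-4: Q_total=29.67, C_total=4.00, V=7.42; Q1=22.25, Q4=7.42; dissipated=0.000
Op 4: CLOSE 4-2: Q_total=30.75, C_total=3.00, V=10.25; Q4=10.25, Q2=20.50; dissipated=6.021
Op 5: CLOSE 1-4: Q_total=32.50, C_total=4.00, V=8.12; Q1=24.38, Q4=8.12; dissipated=3.010
Total dissipated: 61.406 μJ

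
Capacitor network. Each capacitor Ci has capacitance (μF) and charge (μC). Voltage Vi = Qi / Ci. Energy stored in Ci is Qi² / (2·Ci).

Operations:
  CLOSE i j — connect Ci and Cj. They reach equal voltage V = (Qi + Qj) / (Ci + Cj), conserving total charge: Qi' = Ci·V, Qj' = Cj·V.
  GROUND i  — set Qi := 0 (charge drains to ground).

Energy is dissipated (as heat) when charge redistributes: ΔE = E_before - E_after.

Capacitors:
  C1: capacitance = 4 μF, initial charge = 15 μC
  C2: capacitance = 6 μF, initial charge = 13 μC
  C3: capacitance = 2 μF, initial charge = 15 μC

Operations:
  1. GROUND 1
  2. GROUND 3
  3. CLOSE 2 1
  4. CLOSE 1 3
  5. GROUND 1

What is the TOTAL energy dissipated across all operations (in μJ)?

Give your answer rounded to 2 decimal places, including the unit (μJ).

Initial: C1(4μF, Q=15μC, V=3.75V), C2(6μF, Q=13μC, V=2.17V), C3(2μF, Q=15μC, V=7.50V)
Op 1: GROUND 1: Q1=0; energy lost=28.125
Op 2: GROUND 3: Q3=0; energy lost=56.250
Op 3: CLOSE 2-1: Q_total=13.00, C_total=10.00, V=1.30; Q2=7.80, Q1=5.20; dissipated=5.633
Op 4: CLOSE 1-3: Q_total=5.20, C_total=6.00, V=0.87; Q1=3.47, Q3=1.73; dissipated=1.127
Op 5: GROUND 1: Q1=0; energy lost=1.502
Total dissipated: 92.637 μJ

Answer: 92.64 μJ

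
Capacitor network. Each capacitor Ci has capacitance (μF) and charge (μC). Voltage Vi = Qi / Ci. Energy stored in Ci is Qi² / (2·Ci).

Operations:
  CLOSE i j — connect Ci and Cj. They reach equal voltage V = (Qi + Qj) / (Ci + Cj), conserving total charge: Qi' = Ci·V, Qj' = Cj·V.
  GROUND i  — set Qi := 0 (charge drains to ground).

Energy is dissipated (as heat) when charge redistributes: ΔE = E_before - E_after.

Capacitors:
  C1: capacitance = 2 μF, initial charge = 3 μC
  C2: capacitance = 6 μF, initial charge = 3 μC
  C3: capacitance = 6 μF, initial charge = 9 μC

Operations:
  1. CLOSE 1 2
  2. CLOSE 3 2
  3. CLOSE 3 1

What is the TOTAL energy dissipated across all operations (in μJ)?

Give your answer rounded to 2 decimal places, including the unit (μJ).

Initial: C1(2μF, Q=3μC, V=1.50V), C2(6μF, Q=3μC, V=0.50V), C3(6μF, Q=9μC, V=1.50V)
Op 1: CLOSE 1-2: Q_total=6.00, C_total=8.00, V=0.75; Q1=1.50, Q2=4.50; dissipated=0.750
Op 2: CLOSE 3-2: Q_total=13.50, C_total=12.00, V=1.12; Q3=6.75, Q2=6.75; dissipated=0.844
Op 3: CLOSE 3-1: Q_total=8.25, C_total=8.00, V=1.03; Q3=6.19, Q1=2.06; dissipated=0.105
Total dissipated: 1.699 μJ

Answer: 1.70 μJ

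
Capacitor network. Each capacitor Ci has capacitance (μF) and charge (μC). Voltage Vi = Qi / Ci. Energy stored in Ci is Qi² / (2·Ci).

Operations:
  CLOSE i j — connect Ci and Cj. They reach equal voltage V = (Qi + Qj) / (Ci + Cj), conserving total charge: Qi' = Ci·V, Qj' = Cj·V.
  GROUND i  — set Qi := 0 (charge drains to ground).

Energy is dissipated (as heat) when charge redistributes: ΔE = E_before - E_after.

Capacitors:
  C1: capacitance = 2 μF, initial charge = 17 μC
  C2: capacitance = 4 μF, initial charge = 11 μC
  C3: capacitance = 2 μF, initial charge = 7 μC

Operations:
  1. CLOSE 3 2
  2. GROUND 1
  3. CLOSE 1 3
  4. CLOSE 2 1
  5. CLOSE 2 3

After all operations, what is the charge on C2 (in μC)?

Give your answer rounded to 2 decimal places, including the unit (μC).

Answer: 8.67 μC

Derivation:
Initial: C1(2μF, Q=17μC, V=8.50V), C2(4μF, Q=11μC, V=2.75V), C3(2μF, Q=7μC, V=3.50V)
Op 1: CLOSE 3-2: Q_total=18.00, C_total=6.00, V=3.00; Q3=6.00, Q2=12.00; dissipated=0.375
Op 2: GROUND 1: Q1=0; energy lost=72.250
Op 3: CLOSE 1-3: Q_total=6.00, C_total=4.00, V=1.50; Q1=3.00, Q3=3.00; dissipated=4.500
Op 4: CLOSE 2-1: Q_total=15.00, C_total=6.00, V=2.50; Q2=10.00, Q1=5.00; dissipated=1.500
Op 5: CLOSE 2-3: Q_total=13.00, C_total=6.00, V=2.17; Q2=8.67, Q3=4.33; dissipated=0.667
Final charges: Q1=5.00, Q2=8.67, Q3=4.33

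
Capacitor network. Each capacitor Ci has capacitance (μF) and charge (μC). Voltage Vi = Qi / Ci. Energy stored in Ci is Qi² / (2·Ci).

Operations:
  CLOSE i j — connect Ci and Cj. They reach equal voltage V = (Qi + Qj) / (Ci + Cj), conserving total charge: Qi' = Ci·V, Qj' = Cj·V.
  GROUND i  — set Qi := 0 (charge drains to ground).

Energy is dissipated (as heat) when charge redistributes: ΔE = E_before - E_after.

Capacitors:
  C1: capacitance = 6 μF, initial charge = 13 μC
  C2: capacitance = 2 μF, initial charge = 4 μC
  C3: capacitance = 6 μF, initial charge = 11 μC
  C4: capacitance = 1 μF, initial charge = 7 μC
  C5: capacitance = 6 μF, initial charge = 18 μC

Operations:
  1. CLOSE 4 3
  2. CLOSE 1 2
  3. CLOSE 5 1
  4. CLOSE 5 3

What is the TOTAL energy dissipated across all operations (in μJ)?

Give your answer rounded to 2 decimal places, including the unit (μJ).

Initial: C1(6μF, Q=13μC, V=2.17V), C2(2μF, Q=4μC, V=2.00V), C3(6μF, Q=11μC, V=1.83V), C4(1μF, Q=7μC, V=7.00V), C5(6μF, Q=18μC, V=3.00V)
Op 1: CLOSE 4-3: Q_total=18.00, C_total=7.00, V=2.57; Q4=2.57, Q3=15.43; dissipated=11.440
Op 2: CLOSE 1-2: Q_total=17.00, C_total=8.00, V=2.12; Q1=12.75, Q2=4.25; dissipated=0.021
Op 3: CLOSE 5-1: Q_total=30.75, C_total=12.00, V=2.56; Q5=15.38, Q1=15.38; dissipated=1.148
Op 4: CLOSE 5-3: Q_total=30.80, C_total=12.00, V=2.57; Q5=15.40, Q3=15.40; dissipated=0.000
Total dissipated: 12.610 μJ

Answer: 12.61 μJ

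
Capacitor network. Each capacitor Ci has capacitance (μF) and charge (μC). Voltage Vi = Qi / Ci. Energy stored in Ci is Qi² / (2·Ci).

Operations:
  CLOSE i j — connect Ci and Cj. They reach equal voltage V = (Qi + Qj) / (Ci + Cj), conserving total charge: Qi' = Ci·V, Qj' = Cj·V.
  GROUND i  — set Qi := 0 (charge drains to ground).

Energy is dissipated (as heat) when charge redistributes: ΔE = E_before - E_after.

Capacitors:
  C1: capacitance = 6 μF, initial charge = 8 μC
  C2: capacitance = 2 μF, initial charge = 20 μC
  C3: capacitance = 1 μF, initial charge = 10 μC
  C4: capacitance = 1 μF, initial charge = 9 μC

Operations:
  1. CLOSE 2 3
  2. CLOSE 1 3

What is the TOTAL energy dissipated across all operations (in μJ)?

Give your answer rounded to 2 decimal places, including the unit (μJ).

Answer: 32.19 μJ

Derivation:
Initial: C1(6μF, Q=8μC, V=1.33V), C2(2μF, Q=20μC, V=10.00V), C3(1μF, Q=10μC, V=10.00V), C4(1μF, Q=9μC, V=9.00V)
Op 1: CLOSE 2-3: Q_total=30.00, C_total=3.00, V=10.00; Q2=20.00, Q3=10.00; dissipated=0.000
Op 2: CLOSE 1-3: Q_total=18.00, C_total=7.00, V=2.57; Q1=15.43, Q3=2.57; dissipated=32.190
Total dissipated: 32.190 μJ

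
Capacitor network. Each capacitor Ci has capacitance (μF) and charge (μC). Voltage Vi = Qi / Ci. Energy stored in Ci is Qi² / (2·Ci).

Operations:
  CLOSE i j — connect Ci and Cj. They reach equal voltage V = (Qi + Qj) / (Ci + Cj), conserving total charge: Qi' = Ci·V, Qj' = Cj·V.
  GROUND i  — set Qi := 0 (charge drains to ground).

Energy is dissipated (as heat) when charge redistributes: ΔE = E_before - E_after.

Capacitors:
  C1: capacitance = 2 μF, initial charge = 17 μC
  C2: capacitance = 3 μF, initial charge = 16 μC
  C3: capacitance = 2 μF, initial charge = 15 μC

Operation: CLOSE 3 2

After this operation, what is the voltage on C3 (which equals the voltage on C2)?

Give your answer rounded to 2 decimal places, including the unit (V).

Answer: 6.20 V

Derivation:
Initial: C1(2μF, Q=17μC, V=8.50V), C2(3μF, Q=16μC, V=5.33V), C3(2μF, Q=15μC, V=7.50V)
Op 1: CLOSE 3-2: Q_total=31.00, C_total=5.00, V=6.20; Q3=12.40, Q2=18.60; dissipated=2.817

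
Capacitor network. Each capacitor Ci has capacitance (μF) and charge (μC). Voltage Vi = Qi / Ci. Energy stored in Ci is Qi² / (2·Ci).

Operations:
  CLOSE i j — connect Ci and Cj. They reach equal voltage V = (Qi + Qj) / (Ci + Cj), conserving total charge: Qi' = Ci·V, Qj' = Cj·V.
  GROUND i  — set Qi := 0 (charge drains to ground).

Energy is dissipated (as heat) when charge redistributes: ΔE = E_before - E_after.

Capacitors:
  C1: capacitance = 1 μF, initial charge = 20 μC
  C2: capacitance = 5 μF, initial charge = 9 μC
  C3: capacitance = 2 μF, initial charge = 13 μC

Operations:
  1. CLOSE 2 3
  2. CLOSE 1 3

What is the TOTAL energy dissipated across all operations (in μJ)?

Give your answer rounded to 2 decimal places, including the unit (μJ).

Answer: 110.50 μJ

Derivation:
Initial: C1(1μF, Q=20μC, V=20.00V), C2(5μF, Q=9μC, V=1.80V), C3(2μF, Q=13μC, V=6.50V)
Op 1: CLOSE 2-3: Q_total=22.00, C_total=7.00, V=3.14; Q2=15.71, Q3=6.29; dissipated=15.779
Op 2: CLOSE 1-3: Q_total=26.29, C_total=3.00, V=8.76; Q1=8.76, Q3=17.52; dissipated=94.721
Total dissipated: 110.500 μJ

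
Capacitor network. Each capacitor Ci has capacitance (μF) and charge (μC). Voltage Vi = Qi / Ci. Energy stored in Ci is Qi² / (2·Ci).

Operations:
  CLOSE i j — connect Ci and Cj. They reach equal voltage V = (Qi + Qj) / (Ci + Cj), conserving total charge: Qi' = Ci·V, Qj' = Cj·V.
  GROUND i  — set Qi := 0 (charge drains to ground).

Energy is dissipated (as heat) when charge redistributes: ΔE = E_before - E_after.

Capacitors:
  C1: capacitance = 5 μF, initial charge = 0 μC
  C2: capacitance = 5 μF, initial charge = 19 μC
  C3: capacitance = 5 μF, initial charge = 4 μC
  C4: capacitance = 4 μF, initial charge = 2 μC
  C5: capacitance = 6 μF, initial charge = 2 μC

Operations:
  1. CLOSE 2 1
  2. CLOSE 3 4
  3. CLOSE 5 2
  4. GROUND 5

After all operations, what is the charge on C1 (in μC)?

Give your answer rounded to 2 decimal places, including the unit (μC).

Answer: 9.50 μC

Derivation:
Initial: C1(5μF, Q=0μC, V=0.00V), C2(5μF, Q=19μC, V=3.80V), C3(5μF, Q=4μC, V=0.80V), C4(4μF, Q=2μC, V=0.50V), C5(6μF, Q=2μC, V=0.33V)
Op 1: CLOSE 2-1: Q_total=19.00, C_total=10.00, V=1.90; Q2=9.50, Q1=9.50; dissipated=18.050
Op 2: CLOSE 3-4: Q_total=6.00, C_total=9.00, V=0.67; Q3=3.33, Q4=2.67; dissipated=0.100
Op 3: CLOSE 5-2: Q_total=11.50, C_total=11.00, V=1.05; Q5=6.27, Q2=5.23; dissipated=3.347
Op 4: GROUND 5: Q5=0; energy lost=3.279
Final charges: Q1=9.50, Q2=5.23, Q3=3.33, Q4=2.67, Q5=0.00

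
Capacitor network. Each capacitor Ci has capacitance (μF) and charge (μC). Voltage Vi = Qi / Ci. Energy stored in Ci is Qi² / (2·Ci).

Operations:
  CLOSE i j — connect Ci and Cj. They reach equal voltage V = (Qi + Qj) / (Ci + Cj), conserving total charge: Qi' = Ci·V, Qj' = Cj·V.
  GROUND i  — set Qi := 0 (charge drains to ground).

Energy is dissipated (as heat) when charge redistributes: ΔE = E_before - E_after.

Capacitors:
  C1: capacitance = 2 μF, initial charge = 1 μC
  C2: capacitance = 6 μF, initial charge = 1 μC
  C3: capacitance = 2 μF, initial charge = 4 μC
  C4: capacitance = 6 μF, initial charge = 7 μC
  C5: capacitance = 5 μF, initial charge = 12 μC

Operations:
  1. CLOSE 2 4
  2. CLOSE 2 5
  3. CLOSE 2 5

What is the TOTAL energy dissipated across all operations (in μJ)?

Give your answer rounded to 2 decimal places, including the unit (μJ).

Answer: 5.60 μJ

Derivation:
Initial: C1(2μF, Q=1μC, V=0.50V), C2(6μF, Q=1μC, V=0.17V), C3(2μF, Q=4μC, V=2.00V), C4(6μF, Q=7μC, V=1.17V), C5(5μF, Q=12μC, V=2.40V)
Op 1: CLOSE 2-4: Q_total=8.00, C_total=12.00, V=0.67; Q2=4.00, Q4=4.00; dissipated=1.500
Op 2: CLOSE 2-5: Q_total=16.00, C_total=11.00, V=1.45; Q2=8.73, Q5=7.27; dissipated=4.097
Op 3: CLOSE 2-5: Q_total=16.00, C_total=11.00, V=1.45; Q2=8.73, Q5=7.27; dissipated=0.000
Total dissipated: 5.597 μJ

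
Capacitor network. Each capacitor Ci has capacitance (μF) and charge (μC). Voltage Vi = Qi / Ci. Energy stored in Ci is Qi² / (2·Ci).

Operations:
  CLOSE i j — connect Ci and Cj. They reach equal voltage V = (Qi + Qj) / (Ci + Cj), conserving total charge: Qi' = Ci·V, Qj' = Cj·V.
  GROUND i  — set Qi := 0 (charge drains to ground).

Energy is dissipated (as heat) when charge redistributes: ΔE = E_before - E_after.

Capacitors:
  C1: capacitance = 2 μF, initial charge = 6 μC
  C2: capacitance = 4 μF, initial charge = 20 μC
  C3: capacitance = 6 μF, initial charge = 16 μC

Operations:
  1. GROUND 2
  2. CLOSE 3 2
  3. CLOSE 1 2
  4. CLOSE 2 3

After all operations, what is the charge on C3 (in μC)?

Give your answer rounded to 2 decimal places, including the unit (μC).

Answer: 10.72 μC

Derivation:
Initial: C1(2μF, Q=6μC, V=3.00V), C2(4μF, Q=20μC, V=5.00V), C3(6μF, Q=16μC, V=2.67V)
Op 1: GROUND 2: Q2=0; energy lost=50.000
Op 2: CLOSE 3-2: Q_total=16.00, C_total=10.00, V=1.60; Q3=9.60, Q2=6.40; dissipated=8.533
Op 3: CLOSE 1-2: Q_total=12.40, C_total=6.00, V=2.07; Q1=4.13, Q2=8.27; dissipated=1.307
Op 4: CLOSE 2-3: Q_total=17.87, C_total=10.00, V=1.79; Q2=7.15, Q3=10.72; dissipated=0.261
Final charges: Q1=4.13, Q2=7.15, Q3=10.72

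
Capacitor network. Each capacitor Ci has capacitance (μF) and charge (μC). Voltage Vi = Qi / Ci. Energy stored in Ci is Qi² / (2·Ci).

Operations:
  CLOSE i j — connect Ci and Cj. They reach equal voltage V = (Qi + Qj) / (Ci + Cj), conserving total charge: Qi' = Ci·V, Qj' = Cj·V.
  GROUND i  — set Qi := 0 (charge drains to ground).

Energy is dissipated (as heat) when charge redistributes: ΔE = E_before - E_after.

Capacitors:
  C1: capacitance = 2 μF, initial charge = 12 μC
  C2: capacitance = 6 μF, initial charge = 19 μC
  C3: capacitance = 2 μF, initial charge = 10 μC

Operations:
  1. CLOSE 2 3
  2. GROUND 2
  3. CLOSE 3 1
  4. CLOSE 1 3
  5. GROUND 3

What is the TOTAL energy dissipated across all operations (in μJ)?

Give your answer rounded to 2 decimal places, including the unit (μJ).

Answer: 67.92 μJ

Derivation:
Initial: C1(2μF, Q=12μC, V=6.00V), C2(6μF, Q=19μC, V=3.17V), C3(2μF, Q=10μC, V=5.00V)
Op 1: CLOSE 2-3: Q_total=29.00, C_total=8.00, V=3.62; Q2=21.75, Q3=7.25; dissipated=2.521
Op 2: GROUND 2: Q2=0; energy lost=39.422
Op 3: CLOSE 3-1: Q_total=19.25, C_total=4.00, V=4.81; Q3=9.62, Q1=9.62; dissipated=2.820
Op 4: CLOSE 1-3: Q_total=19.25, C_total=4.00, V=4.81; Q1=9.62, Q3=9.62; dissipated=0.000
Op 5: GROUND 3: Q3=0; energy lost=23.160
Total dissipated: 67.923 μJ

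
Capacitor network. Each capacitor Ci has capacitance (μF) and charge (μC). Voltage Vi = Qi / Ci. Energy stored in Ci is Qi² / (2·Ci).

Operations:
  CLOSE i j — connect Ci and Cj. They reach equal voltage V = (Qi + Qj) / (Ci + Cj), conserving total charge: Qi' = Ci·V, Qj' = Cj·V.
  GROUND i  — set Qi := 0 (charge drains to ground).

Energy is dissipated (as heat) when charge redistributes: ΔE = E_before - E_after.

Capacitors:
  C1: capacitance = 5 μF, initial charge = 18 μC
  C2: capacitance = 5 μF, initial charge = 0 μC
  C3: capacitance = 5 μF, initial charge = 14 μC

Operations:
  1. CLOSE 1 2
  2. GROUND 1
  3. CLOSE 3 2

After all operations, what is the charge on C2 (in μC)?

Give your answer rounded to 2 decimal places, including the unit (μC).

Initial: C1(5μF, Q=18μC, V=3.60V), C2(5μF, Q=0μC, V=0.00V), C3(5μF, Q=14μC, V=2.80V)
Op 1: CLOSE 1-2: Q_total=18.00, C_total=10.00, V=1.80; Q1=9.00, Q2=9.00; dissipated=16.200
Op 2: GROUND 1: Q1=0; energy lost=8.100
Op 3: CLOSE 3-2: Q_total=23.00, C_total=10.00, V=2.30; Q3=11.50, Q2=11.50; dissipated=1.250
Final charges: Q1=0.00, Q2=11.50, Q3=11.50

Answer: 11.50 μC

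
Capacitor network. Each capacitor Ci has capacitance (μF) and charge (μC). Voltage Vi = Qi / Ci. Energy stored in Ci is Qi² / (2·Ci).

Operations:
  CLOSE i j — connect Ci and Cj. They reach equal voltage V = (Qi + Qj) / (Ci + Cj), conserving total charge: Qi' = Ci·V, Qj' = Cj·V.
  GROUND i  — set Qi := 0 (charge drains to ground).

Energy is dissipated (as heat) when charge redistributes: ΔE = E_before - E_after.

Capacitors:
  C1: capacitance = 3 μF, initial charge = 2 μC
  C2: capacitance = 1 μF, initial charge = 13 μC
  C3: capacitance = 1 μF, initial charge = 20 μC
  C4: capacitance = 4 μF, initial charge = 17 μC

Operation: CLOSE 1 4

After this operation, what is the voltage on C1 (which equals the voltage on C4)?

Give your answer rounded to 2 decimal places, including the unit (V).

Answer: 2.71 V

Derivation:
Initial: C1(3μF, Q=2μC, V=0.67V), C2(1μF, Q=13μC, V=13.00V), C3(1μF, Q=20μC, V=20.00V), C4(4μF, Q=17μC, V=4.25V)
Op 1: CLOSE 1-4: Q_total=19.00, C_total=7.00, V=2.71; Q1=8.14, Q4=10.86; dissipated=11.006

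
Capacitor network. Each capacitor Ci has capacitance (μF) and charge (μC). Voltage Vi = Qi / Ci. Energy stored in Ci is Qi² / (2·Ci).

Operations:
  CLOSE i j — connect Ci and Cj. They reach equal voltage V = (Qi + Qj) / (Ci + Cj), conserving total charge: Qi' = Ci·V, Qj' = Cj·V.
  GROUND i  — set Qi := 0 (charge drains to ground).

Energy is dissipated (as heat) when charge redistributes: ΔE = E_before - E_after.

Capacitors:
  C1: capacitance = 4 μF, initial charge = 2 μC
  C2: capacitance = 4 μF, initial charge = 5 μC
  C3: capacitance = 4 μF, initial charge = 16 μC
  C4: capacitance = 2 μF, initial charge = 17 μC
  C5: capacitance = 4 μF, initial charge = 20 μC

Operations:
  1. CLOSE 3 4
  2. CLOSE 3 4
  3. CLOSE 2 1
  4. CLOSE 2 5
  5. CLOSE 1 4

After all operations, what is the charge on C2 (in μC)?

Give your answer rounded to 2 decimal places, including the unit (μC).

Initial: C1(4μF, Q=2μC, V=0.50V), C2(4μF, Q=5μC, V=1.25V), C3(4μF, Q=16μC, V=4.00V), C4(2μF, Q=17μC, V=8.50V), C5(4μF, Q=20μC, V=5.00V)
Op 1: CLOSE 3-4: Q_total=33.00, C_total=6.00, V=5.50; Q3=22.00, Q4=11.00; dissipated=13.500
Op 2: CLOSE 3-4: Q_total=33.00, C_total=6.00, V=5.50; Q3=22.00, Q4=11.00; dissipated=0.000
Op 3: CLOSE 2-1: Q_total=7.00, C_total=8.00, V=0.88; Q2=3.50, Q1=3.50; dissipated=0.562
Op 4: CLOSE 2-5: Q_total=23.50, C_total=8.00, V=2.94; Q2=11.75, Q5=11.75; dissipated=17.016
Op 5: CLOSE 1-4: Q_total=14.50, C_total=6.00, V=2.42; Q1=9.67, Q4=4.83; dissipated=14.260
Final charges: Q1=9.67, Q2=11.75, Q3=22.00, Q4=4.83, Q5=11.75

Answer: 11.75 μC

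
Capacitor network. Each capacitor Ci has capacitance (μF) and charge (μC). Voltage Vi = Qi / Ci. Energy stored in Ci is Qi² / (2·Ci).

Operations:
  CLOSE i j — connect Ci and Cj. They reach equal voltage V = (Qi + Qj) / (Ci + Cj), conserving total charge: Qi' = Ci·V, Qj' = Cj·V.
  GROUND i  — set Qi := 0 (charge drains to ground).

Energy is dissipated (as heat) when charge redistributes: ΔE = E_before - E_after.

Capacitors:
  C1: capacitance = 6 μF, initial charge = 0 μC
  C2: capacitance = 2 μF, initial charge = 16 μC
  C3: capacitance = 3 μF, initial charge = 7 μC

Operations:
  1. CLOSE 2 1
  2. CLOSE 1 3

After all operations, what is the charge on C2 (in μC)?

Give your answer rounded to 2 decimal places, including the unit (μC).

Initial: C1(6μF, Q=0μC, V=0.00V), C2(2μF, Q=16μC, V=8.00V), C3(3μF, Q=7μC, V=2.33V)
Op 1: CLOSE 2-1: Q_total=16.00, C_total=8.00, V=2.00; Q2=4.00, Q1=12.00; dissipated=48.000
Op 2: CLOSE 1-3: Q_total=19.00, C_total=9.00, V=2.11; Q1=12.67, Q3=6.33; dissipated=0.111
Final charges: Q1=12.67, Q2=4.00, Q3=6.33

Answer: 4.00 μC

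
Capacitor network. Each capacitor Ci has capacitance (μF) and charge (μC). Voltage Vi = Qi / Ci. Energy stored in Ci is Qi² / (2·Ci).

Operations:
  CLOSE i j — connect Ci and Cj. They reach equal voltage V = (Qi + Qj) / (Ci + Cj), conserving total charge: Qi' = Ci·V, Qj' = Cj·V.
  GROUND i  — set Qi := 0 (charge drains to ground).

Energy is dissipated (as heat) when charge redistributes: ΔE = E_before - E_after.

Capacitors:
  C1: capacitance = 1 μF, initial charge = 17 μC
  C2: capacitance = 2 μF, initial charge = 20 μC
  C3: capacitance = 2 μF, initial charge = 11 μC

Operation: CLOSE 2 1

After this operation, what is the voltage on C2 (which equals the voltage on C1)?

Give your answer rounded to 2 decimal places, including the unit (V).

Answer: 12.33 V

Derivation:
Initial: C1(1μF, Q=17μC, V=17.00V), C2(2μF, Q=20μC, V=10.00V), C3(2μF, Q=11μC, V=5.50V)
Op 1: CLOSE 2-1: Q_total=37.00, C_total=3.00, V=12.33; Q2=24.67, Q1=12.33; dissipated=16.333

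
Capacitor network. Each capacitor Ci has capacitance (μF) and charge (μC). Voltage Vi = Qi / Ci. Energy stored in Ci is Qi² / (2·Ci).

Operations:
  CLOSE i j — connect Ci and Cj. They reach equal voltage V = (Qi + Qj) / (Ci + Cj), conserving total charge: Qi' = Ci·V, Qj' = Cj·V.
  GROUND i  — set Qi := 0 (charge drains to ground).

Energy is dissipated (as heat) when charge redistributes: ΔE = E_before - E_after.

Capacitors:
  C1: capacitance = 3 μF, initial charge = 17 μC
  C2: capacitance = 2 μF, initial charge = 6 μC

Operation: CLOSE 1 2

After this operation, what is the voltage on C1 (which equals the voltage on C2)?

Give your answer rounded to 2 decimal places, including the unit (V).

Answer: 4.60 V

Derivation:
Initial: C1(3μF, Q=17μC, V=5.67V), C2(2μF, Q=6μC, V=3.00V)
Op 1: CLOSE 1-2: Q_total=23.00, C_total=5.00, V=4.60; Q1=13.80, Q2=9.20; dissipated=4.267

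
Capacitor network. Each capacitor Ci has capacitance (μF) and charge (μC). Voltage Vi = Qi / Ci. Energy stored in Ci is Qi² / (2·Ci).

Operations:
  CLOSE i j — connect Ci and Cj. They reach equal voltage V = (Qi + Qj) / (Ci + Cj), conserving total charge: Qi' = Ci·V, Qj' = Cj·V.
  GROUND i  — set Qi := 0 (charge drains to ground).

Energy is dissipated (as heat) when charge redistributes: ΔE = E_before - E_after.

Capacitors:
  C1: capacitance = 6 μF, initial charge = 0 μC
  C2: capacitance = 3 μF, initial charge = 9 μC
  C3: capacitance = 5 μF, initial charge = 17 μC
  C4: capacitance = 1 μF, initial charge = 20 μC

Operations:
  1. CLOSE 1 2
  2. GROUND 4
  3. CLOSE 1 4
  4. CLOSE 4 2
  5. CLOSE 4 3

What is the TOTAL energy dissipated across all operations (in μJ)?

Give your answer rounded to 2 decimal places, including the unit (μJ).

Answer: 211.91 μJ

Derivation:
Initial: C1(6μF, Q=0μC, V=0.00V), C2(3μF, Q=9μC, V=3.00V), C3(5μF, Q=17μC, V=3.40V), C4(1μF, Q=20μC, V=20.00V)
Op 1: CLOSE 1-2: Q_total=9.00, C_total=9.00, V=1.00; Q1=6.00, Q2=3.00; dissipated=9.000
Op 2: GROUND 4: Q4=0; energy lost=200.000
Op 3: CLOSE 1-4: Q_total=6.00, C_total=7.00, V=0.86; Q1=5.14, Q4=0.86; dissipated=0.429
Op 4: CLOSE 4-2: Q_total=3.86, C_total=4.00, V=0.96; Q4=0.96, Q2=2.89; dissipated=0.008
Op 5: CLOSE 4-3: Q_total=17.96, C_total=6.00, V=2.99; Q4=2.99, Q3=14.97; dissipated=2.472
Total dissipated: 211.908 μJ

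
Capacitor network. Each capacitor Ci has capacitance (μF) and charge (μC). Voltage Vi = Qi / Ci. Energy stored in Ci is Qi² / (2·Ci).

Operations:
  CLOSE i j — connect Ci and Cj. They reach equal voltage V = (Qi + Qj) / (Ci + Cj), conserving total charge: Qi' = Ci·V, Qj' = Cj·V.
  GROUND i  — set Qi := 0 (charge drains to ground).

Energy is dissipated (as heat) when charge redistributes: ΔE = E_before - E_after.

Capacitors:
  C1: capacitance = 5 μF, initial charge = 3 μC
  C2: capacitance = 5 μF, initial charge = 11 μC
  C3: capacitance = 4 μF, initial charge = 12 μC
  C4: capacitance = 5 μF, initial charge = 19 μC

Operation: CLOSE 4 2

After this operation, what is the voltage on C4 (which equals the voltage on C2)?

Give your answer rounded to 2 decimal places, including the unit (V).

Answer: 3.00 V

Derivation:
Initial: C1(5μF, Q=3μC, V=0.60V), C2(5μF, Q=11μC, V=2.20V), C3(4μF, Q=12μC, V=3.00V), C4(5μF, Q=19μC, V=3.80V)
Op 1: CLOSE 4-2: Q_total=30.00, C_total=10.00, V=3.00; Q4=15.00, Q2=15.00; dissipated=3.200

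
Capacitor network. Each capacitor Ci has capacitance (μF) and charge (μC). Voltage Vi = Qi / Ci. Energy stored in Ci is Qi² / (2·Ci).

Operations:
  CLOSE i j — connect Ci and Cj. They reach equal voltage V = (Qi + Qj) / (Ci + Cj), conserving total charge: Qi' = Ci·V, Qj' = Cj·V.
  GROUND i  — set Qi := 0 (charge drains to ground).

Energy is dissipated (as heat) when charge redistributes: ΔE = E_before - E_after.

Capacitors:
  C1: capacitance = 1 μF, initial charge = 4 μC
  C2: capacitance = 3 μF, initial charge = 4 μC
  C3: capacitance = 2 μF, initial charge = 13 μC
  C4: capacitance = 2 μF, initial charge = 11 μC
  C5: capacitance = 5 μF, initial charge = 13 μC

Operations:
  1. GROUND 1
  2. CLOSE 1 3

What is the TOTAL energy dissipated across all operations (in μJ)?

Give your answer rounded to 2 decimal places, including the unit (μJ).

Answer: 22.08 μJ

Derivation:
Initial: C1(1μF, Q=4μC, V=4.00V), C2(3μF, Q=4μC, V=1.33V), C3(2μF, Q=13μC, V=6.50V), C4(2μF, Q=11μC, V=5.50V), C5(5μF, Q=13μC, V=2.60V)
Op 1: GROUND 1: Q1=0; energy lost=8.000
Op 2: CLOSE 1-3: Q_total=13.00, C_total=3.00, V=4.33; Q1=4.33, Q3=8.67; dissipated=14.083
Total dissipated: 22.083 μJ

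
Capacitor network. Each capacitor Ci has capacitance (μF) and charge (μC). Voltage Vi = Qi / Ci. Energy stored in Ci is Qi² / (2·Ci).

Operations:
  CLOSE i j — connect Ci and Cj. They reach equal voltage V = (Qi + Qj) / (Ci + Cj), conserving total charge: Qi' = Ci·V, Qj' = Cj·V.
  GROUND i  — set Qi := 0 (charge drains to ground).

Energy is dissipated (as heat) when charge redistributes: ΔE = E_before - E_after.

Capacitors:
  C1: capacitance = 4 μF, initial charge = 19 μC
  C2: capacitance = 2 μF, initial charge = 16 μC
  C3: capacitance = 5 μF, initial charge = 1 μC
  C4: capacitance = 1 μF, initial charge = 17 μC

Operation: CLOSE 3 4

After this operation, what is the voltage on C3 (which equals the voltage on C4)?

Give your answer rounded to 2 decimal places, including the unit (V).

Initial: C1(4μF, Q=19μC, V=4.75V), C2(2μF, Q=16μC, V=8.00V), C3(5μF, Q=1μC, V=0.20V), C4(1μF, Q=17μC, V=17.00V)
Op 1: CLOSE 3-4: Q_total=18.00, C_total=6.00, V=3.00; Q3=15.00, Q4=3.00; dissipated=117.600

Answer: 3.00 V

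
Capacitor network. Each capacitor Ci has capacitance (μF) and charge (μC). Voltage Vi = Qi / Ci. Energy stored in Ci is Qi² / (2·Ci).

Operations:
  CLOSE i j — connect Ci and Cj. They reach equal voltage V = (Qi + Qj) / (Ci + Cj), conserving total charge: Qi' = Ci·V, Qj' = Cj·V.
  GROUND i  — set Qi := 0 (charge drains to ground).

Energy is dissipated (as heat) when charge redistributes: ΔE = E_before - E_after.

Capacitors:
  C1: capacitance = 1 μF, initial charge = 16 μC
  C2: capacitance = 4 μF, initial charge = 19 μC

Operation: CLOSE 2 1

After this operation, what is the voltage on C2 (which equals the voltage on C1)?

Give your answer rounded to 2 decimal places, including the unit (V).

Initial: C1(1μF, Q=16μC, V=16.00V), C2(4μF, Q=19μC, V=4.75V)
Op 1: CLOSE 2-1: Q_total=35.00, C_total=5.00, V=7.00; Q2=28.00, Q1=7.00; dissipated=50.625

Answer: 7.00 V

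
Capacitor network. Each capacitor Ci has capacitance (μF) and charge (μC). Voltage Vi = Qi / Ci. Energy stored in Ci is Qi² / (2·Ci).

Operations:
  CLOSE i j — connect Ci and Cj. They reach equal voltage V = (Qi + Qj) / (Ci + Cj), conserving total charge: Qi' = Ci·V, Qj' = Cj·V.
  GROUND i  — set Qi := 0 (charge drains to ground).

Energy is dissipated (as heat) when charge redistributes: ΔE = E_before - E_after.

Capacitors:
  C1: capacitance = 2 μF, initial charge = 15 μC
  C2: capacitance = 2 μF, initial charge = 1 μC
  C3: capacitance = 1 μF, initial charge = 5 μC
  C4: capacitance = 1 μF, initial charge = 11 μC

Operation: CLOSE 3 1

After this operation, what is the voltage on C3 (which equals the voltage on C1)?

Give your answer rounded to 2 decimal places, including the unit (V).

Answer: 6.67 V

Derivation:
Initial: C1(2μF, Q=15μC, V=7.50V), C2(2μF, Q=1μC, V=0.50V), C3(1μF, Q=5μC, V=5.00V), C4(1μF, Q=11μC, V=11.00V)
Op 1: CLOSE 3-1: Q_total=20.00, C_total=3.00, V=6.67; Q3=6.67, Q1=13.33; dissipated=2.083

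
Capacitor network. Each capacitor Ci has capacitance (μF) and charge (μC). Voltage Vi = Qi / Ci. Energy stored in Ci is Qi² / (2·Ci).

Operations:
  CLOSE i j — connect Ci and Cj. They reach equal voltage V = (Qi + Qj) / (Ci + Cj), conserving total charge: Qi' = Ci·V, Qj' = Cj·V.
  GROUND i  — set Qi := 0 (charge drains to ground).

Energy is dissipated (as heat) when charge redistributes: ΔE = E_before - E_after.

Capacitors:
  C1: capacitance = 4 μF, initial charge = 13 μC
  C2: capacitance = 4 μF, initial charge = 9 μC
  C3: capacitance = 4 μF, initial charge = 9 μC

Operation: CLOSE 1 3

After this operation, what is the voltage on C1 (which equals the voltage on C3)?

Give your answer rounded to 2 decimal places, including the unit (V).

Answer: 2.75 V

Derivation:
Initial: C1(4μF, Q=13μC, V=3.25V), C2(4μF, Q=9μC, V=2.25V), C3(4μF, Q=9μC, V=2.25V)
Op 1: CLOSE 1-3: Q_total=22.00, C_total=8.00, V=2.75; Q1=11.00, Q3=11.00; dissipated=1.000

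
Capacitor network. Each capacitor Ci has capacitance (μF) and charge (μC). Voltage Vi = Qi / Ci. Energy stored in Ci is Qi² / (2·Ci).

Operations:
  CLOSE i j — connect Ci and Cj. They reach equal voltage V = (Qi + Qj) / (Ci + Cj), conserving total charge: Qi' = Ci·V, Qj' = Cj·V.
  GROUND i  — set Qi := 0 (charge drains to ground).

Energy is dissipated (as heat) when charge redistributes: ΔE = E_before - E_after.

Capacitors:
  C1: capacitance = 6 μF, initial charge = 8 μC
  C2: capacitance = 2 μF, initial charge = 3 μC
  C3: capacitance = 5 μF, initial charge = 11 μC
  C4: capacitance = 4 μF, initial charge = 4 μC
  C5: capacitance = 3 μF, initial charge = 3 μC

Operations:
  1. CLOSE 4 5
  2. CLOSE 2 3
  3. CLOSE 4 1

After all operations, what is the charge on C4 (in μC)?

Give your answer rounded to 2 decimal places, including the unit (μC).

Initial: C1(6μF, Q=8μC, V=1.33V), C2(2μF, Q=3μC, V=1.50V), C3(5μF, Q=11μC, V=2.20V), C4(4μF, Q=4μC, V=1.00V), C5(3μF, Q=3μC, V=1.00V)
Op 1: CLOSE 4-5: Q_total=7.00, C_total=7.00, V=1.00; Q4=4.00, Q5=3.00; dissipated=0.000
Op 2: CLOSE 2-3: Q_total=14.00, C_total=7.00, V=2.00; Q2=4.00, Q3=10.00; dissipated=0.350
Op 3: CLOSE 4-1: Q_total=12.00, C_total=10.00, V=1.20; Q4=4.80, Q1=7.20; dissipated=0.133
Final charges: Q1=7.20, Q2=4.00, Q3=10.00, Q4=4.80, Q5=3.00

Answer: 4.80 μC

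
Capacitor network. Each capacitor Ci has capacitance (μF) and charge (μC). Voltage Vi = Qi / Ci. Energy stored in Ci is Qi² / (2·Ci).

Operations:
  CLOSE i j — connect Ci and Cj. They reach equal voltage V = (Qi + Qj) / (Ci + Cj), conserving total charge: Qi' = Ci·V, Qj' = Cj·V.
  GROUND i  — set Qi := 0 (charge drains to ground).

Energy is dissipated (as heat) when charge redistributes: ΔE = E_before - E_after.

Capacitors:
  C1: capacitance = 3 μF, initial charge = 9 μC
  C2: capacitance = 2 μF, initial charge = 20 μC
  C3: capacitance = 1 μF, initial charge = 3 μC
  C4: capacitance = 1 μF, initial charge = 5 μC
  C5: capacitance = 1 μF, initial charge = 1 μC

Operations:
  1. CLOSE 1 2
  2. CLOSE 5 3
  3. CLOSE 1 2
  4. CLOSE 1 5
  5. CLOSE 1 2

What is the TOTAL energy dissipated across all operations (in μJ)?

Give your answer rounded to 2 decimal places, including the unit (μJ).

Answer: 36.36 μJ

Derivation:
Initial: C1(3μF, Q=9μC, V=3.00V), C2(2μF, Q=20μC, V=10.00V), C3(1μF, Q=3μC, V=3.00V), C4(1μF, Q=5μC, V=5.00V), C5(1μF, Q=1μC, V=1.00V)
Op 1: CLOSE 1-2: Q_total=29.00, C_total=5.00, V=5.80; Q1=17.40, Q2=11.60; dissipated=29.400
Op 2: CLOSE 5-3: Q_total=4.00, C_total=2.00, V=2.00; Q5=2.00, Q3=2.00; dissipated=1.000
Op 3: CLOSE 1-2: Q_total=29.00, C_total=5.00, V=5.80; Q1=17.40, Q2=11.60; dissipated=0.000
Op 4: CLOSE 1-5: Q_total=19.40, C_total=4.00, V=4.85; Q1=14.55, Q5=4.85; dissipated=5.415
Op 5: CLOSE 1-2: Q_total=26.15, C_total=5.00, V=5.23; Q1=15.69, Q2=10.46; dissipated=0.541
Total dissipated: 36.356 μJ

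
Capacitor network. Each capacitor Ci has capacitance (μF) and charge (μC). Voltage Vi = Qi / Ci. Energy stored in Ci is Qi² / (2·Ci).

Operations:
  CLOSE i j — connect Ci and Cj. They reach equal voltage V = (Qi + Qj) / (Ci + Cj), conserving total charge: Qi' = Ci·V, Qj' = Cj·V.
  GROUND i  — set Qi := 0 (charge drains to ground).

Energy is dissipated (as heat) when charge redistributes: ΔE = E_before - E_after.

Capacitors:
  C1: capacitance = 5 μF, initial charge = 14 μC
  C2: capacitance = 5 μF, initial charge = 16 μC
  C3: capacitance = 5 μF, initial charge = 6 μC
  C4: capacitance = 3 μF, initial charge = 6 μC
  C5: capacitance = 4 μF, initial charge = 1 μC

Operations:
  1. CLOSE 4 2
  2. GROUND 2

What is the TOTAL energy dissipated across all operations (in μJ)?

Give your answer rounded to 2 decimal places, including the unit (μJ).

Initial: C1(5μF, Q=14μC, V=2.80V), C2(5μF, Q=16μC, V=3.20V), C3(5μF, Q=6μC, V=1.20V), C4(3μF, Q=6μC, V=2.00V), C5(4μF, Q=1μC, V=0.25V)
Op 1: CLOSE 4-2: Q_total=22.00, C_total=8.00, V=2.75; Q4=8.25, Q2=13.75; dissipated=1.350
Op 2: GROUND 2: Q2=0; energy lost=18.906
Total dissipated: 20.256 μJ

Answer: 20.26 μJ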